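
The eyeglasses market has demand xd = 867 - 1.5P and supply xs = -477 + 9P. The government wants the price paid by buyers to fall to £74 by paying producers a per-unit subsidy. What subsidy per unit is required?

Required subsidy s = £63 per unit

At a buyer price of 74, quantity demanded is 867 − 1.5·74 = 756.
Sellers supply 756 only when they receive Ps with -477 + 9·Ps = 756, i.e. Ps = 137.
s = Ps − Pb = 137 − 74 = 63.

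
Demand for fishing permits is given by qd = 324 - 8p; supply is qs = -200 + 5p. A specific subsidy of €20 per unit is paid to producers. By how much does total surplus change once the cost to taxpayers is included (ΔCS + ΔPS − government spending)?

Net change in total surplus = -8000/13

Pre-subsidy: 324 - 8p = -200 + 5p gives p* = 524/13, q* = 20/13.
With the subsidy, sellers receive ps = pb + 20 for each unit, where pb is the price buyers pay.
Supply in terms of pb becomes qs = -200 + 5(pb + 20) = -100 + 5pb. Setting this equal to demand: 324 - 8pb = -100 + 5pb, so pb = 424/13.
Sellers receive ps = 424/13 + 20 = 684/13; q' = 324 − 8·(424/13) = 820/13.
ΔCS = ½(20/13 + 820/13)(524/13 − 424/13) = 42000/169; ΔPS = ½(20/13 + 820/13)(684/13 − 524/13) = 67200/169.
Government spending = 20 × 820/13 = 16400/13.
Net change = 42000/169 + 67200/169 − 16400/13 = -8000/13. The loss equals the DWL triangle ½·20·800/13.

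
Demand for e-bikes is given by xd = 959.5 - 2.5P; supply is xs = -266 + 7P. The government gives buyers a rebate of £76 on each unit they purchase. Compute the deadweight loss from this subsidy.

Pre-subsidy: 959.5 - 2.5P = -266 + 7P gives P* = 129, x* = 637.
With the rebate, buyers effectively pay Pb = Ps − 76, where Ps is the price sellers receive.
Demand in terms of Ps becomes xd = 959.5 − 2.5(Ps − 76) = 1149.5 - 2.5Ps. Setting this equal to supply: 1149.5 - 2.5Ps = -266 + 7Ps, so Ps = 149.
Buyers pay Pb = 149 − 76 = 73; x' = -266 + 7·149 = 777.
The subsidy expands output by 777 − 637 = 140 past the efficient level; on those units the gap between marginal cost and willingness to pay runs from 0 up to 76.
DWL = ½ × 76 × 140 = 5320.

Deadweight loss = £5320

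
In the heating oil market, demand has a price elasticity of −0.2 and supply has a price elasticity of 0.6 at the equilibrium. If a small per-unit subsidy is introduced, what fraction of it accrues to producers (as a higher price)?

Producer share = 0.25

For a small subsidy around the equilibrium, the benefit split depends on the relative slopes, which at a point are proportional to the elasticities.
Buyer share = εs/(εs + |εd|) = 0.6/(0.6 + 0.2) = 0.75; seller share = |εd|/(εs + |εd|) = 0.25.
So producers capture 0.25 of the subsidy.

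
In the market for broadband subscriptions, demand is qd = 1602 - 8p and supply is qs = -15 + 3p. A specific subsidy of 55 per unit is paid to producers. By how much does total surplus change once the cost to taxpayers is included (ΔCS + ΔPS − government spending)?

Pre-subsidy: 1602 - 8p = -15 + 3p gives p* = 147, q* = 426.
With the subsidy, sellers receive ps = pb + 55 for each unit, where pb is the price buyers pay.
Supply in terms of pb becomes qs = -15 + 3(pb + 55) = 150 + 3pb. Setting this equal to demand: 1602 - 8pb = 150 + 3pb, so pb = 132.
Sellers receive ps = 132 + 55 = 187; q' = 1602 − 8·132 = 546.
ΔCS = ½(426 + 546)(147 − 132) = 7290; ΔPS = ½(426 + 546)(187 − 147) = 19440.
Government spending = 55 × 546 = 30030.
Net change = 7290 + 19440 − 30030 = -3300. The loss equals the DWL triangle ½·55·120.

Net change in total surplus = -3300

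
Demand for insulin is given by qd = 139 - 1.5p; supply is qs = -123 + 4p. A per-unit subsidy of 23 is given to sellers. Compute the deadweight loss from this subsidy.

Pre-subsidy: 139 - 1.5p = -123 + 4p gives p* = 524/11, q* = 743/11.
With the subsidy, sellers receive ps = pb + 23 for each unit, where pb is the price buyers pay.
Supply in terms of pb becomes qs = -123 + 4(pb + 23) = -31 + 4pb. Setting this equal to demand: 139 - 1.5pb = -31 + 4pb, so pb = 340/11.
Sellers receive ps = 340/11 + 23 = 593/11; q' = 139 − 1.5·(340/11) = 1019/11.
The subsidy expands output by 1019/11 − 743/11 = 276/11 past the efficient level; on those units the gap between marginal cost and willingness to pay runs from 0 up to 23.
DWL = ½ × 23 × 276/11 = 3174/11.

Deadweight loss = 3174/11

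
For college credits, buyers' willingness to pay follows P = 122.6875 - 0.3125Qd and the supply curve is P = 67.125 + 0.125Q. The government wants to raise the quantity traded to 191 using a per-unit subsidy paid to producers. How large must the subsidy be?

Required subsidy s = 28 per unit

At Q = 191, from the demand curve buyers pay Pb = 122.6875 − 0.3125·191 = 63; from the supply curve sellers need Ps = 67.125 + 0.125·191 = 91.
The subsidy must fill the gap: s = Ps − Pb = 91 − 63 = 28.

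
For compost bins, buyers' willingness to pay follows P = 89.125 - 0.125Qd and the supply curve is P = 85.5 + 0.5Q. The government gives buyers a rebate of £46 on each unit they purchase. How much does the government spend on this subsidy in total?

Government cost = £3652.4

Pre-subsidy: 89.125 - 0.125Q = 85.5 + 0.5Q gives Q* = 5.8 and P* = 88.4.
With the rebate, buyers effectively pay Pb = Ps − 46, where Ps is the price sellers receive.
On the curves, Pb = 89.125 - 0.125Q and Ps = 85.5 + 0.5Q; the wedge Ps − Pb = 46 gives 85.5 + 0.5Q − (89.125 - 0.125Q) = 46, so Q' = 79.4.
Then Pb = 89.125 − 0.125·79.4 = 79.2 and Ps = 85.5 + 0.5·79.4 = 125.2.
Government outlay = subsidy × quantity = 46 × 79.4 = 3652.4.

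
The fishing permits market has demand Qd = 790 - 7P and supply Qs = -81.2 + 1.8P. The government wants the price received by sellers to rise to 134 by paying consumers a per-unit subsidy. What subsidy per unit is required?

Required subsidy s = 44 per unit

At a seller price of 134, quantity supplied is -81.2 + 1.8·134 = 160.
Buyers absorb 160 only when they pay Pb with 790 − 7·Pb = 160, i.e. Pb = 90.
s = Ps − Pb = 134 − 90 = 44.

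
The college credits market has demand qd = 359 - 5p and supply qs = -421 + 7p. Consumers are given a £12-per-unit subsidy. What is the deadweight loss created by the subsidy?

Pre-subsidy: 359 - 5p = -421 + 7p gives p* = 65, q* = 34.
With the rebate, buyers effectively pay pb = ps − 12, where ps is the price sellers receive.
Demand in terms of ps becomes qd = 359 − 5(ps − 12) = 419 - 5ps. Setting this equal to supply: 419 - 5ps = -421 + 7ps, so ps = 70.
Buyers pay pb = 70 − 12 = 58; q' = -421 + 7·70 = 69.
The subsidy expands output by 69 − 34 = 35 past the efficient level; on those units the gap between marginal cost and willingness to pay runs from 0 up to 12.
DWL = ½ × 12 × 35 = 210.

Deadweight loss = £210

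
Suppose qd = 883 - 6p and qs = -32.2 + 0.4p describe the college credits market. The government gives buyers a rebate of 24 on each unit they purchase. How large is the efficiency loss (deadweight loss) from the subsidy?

Deadweight loss = 108

Pre-subsidy: 883 - 6p = -32.2 + 0.4p gives p* = 143, q* = 25.
With the rebate, buyers effectively pay pb = ps − 24, where ps is the price sellers receive.
Demand in terms of ps becomes qd = 883 − 6(ps − 24) = 1027 - 6ps. Setting this equal to supply: 1027 - 6ps = -32.2 + 0.4ps, so ps = 165.5.
Buyers pay pb = 165.5 − 24 = 141.5; q' = -32.2 + 0.4·165.5 = 34.
The subsidy expands output by 34 − 25 = 9 past the efficient level; on those units the gap between marginal cost and willingness to pay runs from 0 up to 24.
DWL = ½ × 24 × 9 = 108.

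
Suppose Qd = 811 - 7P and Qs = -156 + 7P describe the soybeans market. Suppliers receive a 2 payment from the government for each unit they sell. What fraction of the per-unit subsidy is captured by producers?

Pre-subsidy: 811 - 7P = -156 + 7P gives P* = 967/14, Q* = 327.5.
With the subsidy, sellers receive Ps = Pb + 2 for each unit, where Pb is the price buyers pay.
Supply in terms of Pb becomes Qs = -156 + 7(Pb + 2) = -142 + 7Pb. Setting this equal to demand: 811 - 7Pb = -142 + 7Pb, so Pb = 953/14.
Sellers receive Ps = 953/14 + 2 = 981/14; Q' = 811 − 7·(953/14) = 334.5.
Buyers' price falls by P* − Pb = 967/14 − 953/14 = 1; sellers' price rises by Ps − P* = 981/14 − 967/14 = 1.
So producers capture 1/2 = 0.5 of each unit of subsidy.

Producer share = 0.5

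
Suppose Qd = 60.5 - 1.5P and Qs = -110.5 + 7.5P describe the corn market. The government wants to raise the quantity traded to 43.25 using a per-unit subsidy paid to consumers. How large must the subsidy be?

Required subsidy s = 9 per unit

At Q = 43.25, invert demand for the buyer price: Pb = (60.5 − 43.25)/1.5 = 11.5; invert supply for the seller price: Ps = (43.25 − (-110.5))/7.5 = 20.5.
The subsidy must fill the gap: s = Ps − Pb = 20.5 − 11.5 = 9.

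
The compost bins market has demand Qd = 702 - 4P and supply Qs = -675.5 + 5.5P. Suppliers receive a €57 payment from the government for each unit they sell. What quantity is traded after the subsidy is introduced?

Pre-subsidy: 702 - 4P = -675.5 + 5.5P gives P* = 145, Q* = 122.
With the subsidy, sellers receive Ps = Pb + 57 for each unit, where Pb is the price buyers pay.
Supply in terms of Pb becomes Qs = -675.5 + 5.5(Pb + 57) = -362 + 5.5Pb. Setting this equal to demand: 702 - 4Pb = -362 + 5.5Pb, so Pb = 112.
Sellers receive Ps = 112 + 57 = 169; Q' = 702 − 4·112 = 254.

Q' = 254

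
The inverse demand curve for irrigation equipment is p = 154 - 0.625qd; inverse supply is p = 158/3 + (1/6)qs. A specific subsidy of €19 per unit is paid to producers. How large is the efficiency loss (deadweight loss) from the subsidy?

Pre-subsidy: 154 - 0.625q = 158/3 + (1/6)q gives q* = 128 and p* = 74.
With the subsidy, sellers receive ps = pb + 19 for each unit, where pb is the price buyers pay.
On the curves, pb = 154 - 0.625q and ps = 158/3 + (1/6)q; the wedge ps − pb = 19 gives 158/3 + (1/6)q − (154 - 0.625q) = 19, so q' = 152.
Then pb = 154 − 0.625·152 = 59 and ps = 158/3 + (1/6)·152 = 78.
The subsidy expands output by 152 − 128 = 24 past the efficient level; on those units the gap between marginal cost and willingness to pay runs from 0 up to 19.
DWL = ½ × 19 × 24 = 228.

Deadweight loss = €228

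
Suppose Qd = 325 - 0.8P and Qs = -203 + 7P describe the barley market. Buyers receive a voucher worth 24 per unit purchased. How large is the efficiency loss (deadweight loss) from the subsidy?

Pre-subsidy: 325 - 0.8P = -203 + 7P gives P* = 880/13, Q* = 3521/13.
With the rebate, buyers effectively pay Pb = Ps − 24, where Ps is the price sellers receive.
Demand in terms of Ps becomes Qd = 325 − 0.8(Ps − 24) = 344.2 - 0.8Ps. Setting this equal to supply: 344.2 - 0.8Ps = -203 + 7Ps, so Ps = 912/13.
Buyers pay Pb = 912/13 − 24 = 600/13; Q' = -203 + 7·(912/13) = 3745/13.
The subsidy expands output by 3745/13 − 3521/13 = 224/13 past the efficient level; on those units the gap between marginal cost and willingness to pay runs from 0 up to 24.
DWL = ½ × 24 × 224/13 = 2688/13.

Deadweight loss = 2688/13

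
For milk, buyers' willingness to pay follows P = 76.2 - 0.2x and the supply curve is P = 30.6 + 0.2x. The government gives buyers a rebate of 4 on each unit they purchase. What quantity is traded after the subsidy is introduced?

x' = 124

Pre-subsidy: 76.2 - 0.2x = 30.6 + 0.2x gives x* = 114 and P* = 53.4.
With the rebate, buyers effectively pay Pb = Ps − 4, where Ps is the price sellers receive.
On the curves, Pb = 76.2 - 0.2x and Ps = 30.6 + 0.2x; the wedge Ps − Pb = 4 gives 30.6 + 0.2x − (76.2 - 0.2x) = 4, so x' = 124.
Then Pb = 76.2 − 0.2·124 = 51.4 and Ps = 30.6 + 0.2·124 = 55.4.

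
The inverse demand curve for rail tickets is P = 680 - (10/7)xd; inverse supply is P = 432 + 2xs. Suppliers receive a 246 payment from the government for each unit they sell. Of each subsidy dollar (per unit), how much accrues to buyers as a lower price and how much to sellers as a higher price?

Buyers gain 102.5 per unit; sellers gain 143.5 per unit

Pre-subsidy: 680 - (10/7)x = 432 + 2x gives x* = 217/3 and P* = 1730/3.
With the subsidy, sellers receive Ps = Pb + 246 for each unit, where Pb is the price buyers pay.
On the curves, Pb = 680 - (10/7)x and Ps = 432 + 2x; the wedge Ps − Pb = 246 gives 432 + 2x − (680 - (10/7)x) = 246, so x' = 1729/12.
Then Pb = 680 − (10/7)·(1729/12) = 2845/6 and Ps = 432 + 2·(1729/12) = 4321/6.
Buyers' price falls by P* − Pb = 1730/3 − 2845/6 = 102.5; sellers' price rises by Ps − P* = 4321/6 − 1730/3 = 143.5.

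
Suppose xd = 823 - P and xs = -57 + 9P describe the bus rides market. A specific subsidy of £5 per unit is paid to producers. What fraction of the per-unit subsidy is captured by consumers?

Pre-subsidy: 823 - P = -57 + 9P gives P* = 88, x* = 735.
With the subsidy, sellers receive Ps = Pb + 5 for each unit, where Pb is the price buyers pay.
Supply in terms of Pb becomes xs = -57 + 9(Pb + 5) = -12 + 9Pb. Setting this equal to demand: 823 - Pb = -12 + 9Pb, so Pb = 83.5.
Sellers receive Ps = 83.5 + 5 = 88.5; x' = 823 − 1·83.5 = 739.5.
Buyers' price falls by P* − Pb = 88 − 83.5 = 4.5; sellers' price rises by Ps − P* = 88.5 − 88 = 0.5.
So consumers capture 4.5/5 = 0.9 of each unit of subsidy.

Consumer share = 0.9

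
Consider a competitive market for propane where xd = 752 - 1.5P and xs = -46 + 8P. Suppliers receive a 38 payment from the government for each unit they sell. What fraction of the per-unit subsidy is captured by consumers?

Pre-subsidy: 752 - 1.5P = -46 + 8P gives P* = 84, x* = 626.
With the subsidy, sellers receive Ps = Pb + 38 for each unit, where Pb is the price buyers pay.
Supply in terms of Pb becomes xs = -46 + 8(Pb + 38) = 258 + 8Pb. Setting this equal to demand: 752 - 1.5Pb = 258 + 8Pb, so Pb = 52.
Sellers receive Ps = 52 + 38 = 90; x' = 752 − 1.5·52 = 674.
Buyers' price falls by P* − Pb = 84 − 52 = 32; sellers' price rises by Ps − P* = 90 − 84 = 6.
So consumers capture 32/38 = 16/19 of each unit of subsidy.

Consumer share = 16/19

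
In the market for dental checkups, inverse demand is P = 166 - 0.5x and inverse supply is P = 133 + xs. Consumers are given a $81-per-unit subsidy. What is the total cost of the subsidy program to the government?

Government cost = $6156

Pre-subsidy: 166 - 0.5x = 133 + x gives x* = 22 and P* = 155.
With the rebate, buyers effectively pay Pb = Ps − 81, where Ps is the price sellers receive.
On the curves, Pb = 166 - 0.5x and Ps = 133 + x; the wedge Ps − Pb = 81 gives 133 + x − (166 - 0.5x) = 81, so x' = 76.
Then Pb = 166 − 0.5·76 = 128 and Ps = 133 + 1·76 = 209.
Government outlay = subsidy × quantity = 81 × 76 = 6156.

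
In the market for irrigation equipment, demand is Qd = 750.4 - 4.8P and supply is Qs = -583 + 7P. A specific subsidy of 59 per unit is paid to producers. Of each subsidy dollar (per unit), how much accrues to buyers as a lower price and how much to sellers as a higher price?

Pre-subsidy: 750.4 - 4.8P = -583 + 7P gives P* = 113, Q* = 208.
With the subsidy, sellers receive Ps = Pb + 59 for each unit, where Pb is the price buyers pay.
Supply in terms of Pb becomes Qs = -583 + 7(Pb + 59) = -170 + 7Pb. Setting this equal to demand: 750.4 - 4.8Pb = -170 + 7Pb, so Pb = 78.
Sellers receive Ps = 78 + 59 = 137; Q' = 750.4 − 4.8·78 = 376.
Buyers' price falls by P* − Pb = 113 − 78 = 35; sellers' price rises by Ps − P* = 137 − 113 = 24.

Buyers gain 35 per unit; sellers gain 24 per unit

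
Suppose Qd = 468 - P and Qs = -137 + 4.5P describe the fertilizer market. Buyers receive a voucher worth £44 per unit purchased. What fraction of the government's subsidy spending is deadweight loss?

DWL / government spending = 9/197

Pre-subsidy: 468 - P = -137 + 4.5P gives P* = 110, Q* = 358.
With the rebate, buyers effectively pay Pb = Ps − 44, where Ps is the price sellers receive.
Demand in terms of Ps becomes Qd = 468 − 1(Ps − 44) = 512 - Ps. Setting this equal to supply: 512 - Ps = -137 + 4.5Ps, so Ps = 118.
Buyers pay Pb = 118 − 44 = 74; Q' = -137 + 4.5·118 = 394.
ΔCS = ½(358 + 394)(110 − 74) = 13536; ΔPS = ½(358 + 394)(118 − 110) = 3008.
Government spending = 44 × 394 = 17336.
DWL = ½ × 44 × (394 − 358) = 792; fraction = 792 / 17336 = 9/197.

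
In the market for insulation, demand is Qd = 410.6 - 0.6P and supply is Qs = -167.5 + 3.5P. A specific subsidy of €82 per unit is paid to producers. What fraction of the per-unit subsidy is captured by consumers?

Consumer share = 35/41

Pre-subsidy: 410.6 - 0.6P = -167.5 + 3.5P gives P* = 141, Q* = 326.
With the subsidy, sellers receive Ps = Pb + 82 for each unit, where Pb is the price buyers pay.
Supply in terms of Pb becomes Qs = -167.5 + 3.5(Pb + 82) = 119.5 + 3.5Pb. Setting this equal to demand: 410.6 - 0.6Pb = 119.5 + 3.5Pb, so Pb = 71.
Sellers receive Ps = 71 + 82 = 153; Q' = 410.6 − 0.6·71 = 368.
Buyers' price falls by P* − Pb = 141 − 71 = 70; sellers' price rises by Ps − P* = 153 − 141 = 12.
So consumers capture 70/82 = 35/41 of each unit of subsidy.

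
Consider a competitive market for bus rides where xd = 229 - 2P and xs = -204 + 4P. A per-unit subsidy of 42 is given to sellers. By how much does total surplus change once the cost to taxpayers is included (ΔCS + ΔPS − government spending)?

Net change in total surplus = -1176

Pre-subsidy: 229 - 2P = -204 + 4P gives P* = 433/6, x* = 254/3.
With the subsidy, sellers receive Ps = Pb + 42 for each unit, where Pb is the price buyers pay.
Supply in terms of Pb becomes xs = -204 + 4(Pb + 42) = -36 + 4Pb. Setting this equal to demand: 229 - 2Pb = -36 + 4Pb, so Pb = 265/6.
Sellers receive Ps = 265/6 + 42 = 517/6; x' = 229 − 2·(265/6) = 422/3.
ΔCS = ½(254/3 + 422/3)(433/6 − 265/6) = 9464/3; ΔPS = ½(254/3 + 422/3)(517/6 − 433/6) = 4732/3.
Government spending = 42 × 422/3 = 5908.
Net change = 9464/3 + 4732/3 − 5908 = -1176. The loss equals the DWL triangle ½·42·56.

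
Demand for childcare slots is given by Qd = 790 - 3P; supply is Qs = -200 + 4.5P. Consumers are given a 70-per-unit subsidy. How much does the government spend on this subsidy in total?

Pre-subsidy: 790 - 3P = -200 + 4.5P gives P* = 132, Q* = 394.
With the rebate, buyers effectively pay Pb = Ps − 70, where Ps is the price sellers receive.
Demand in terms of Ps becomes Qd = 790 − 3(Ps − 70) = 1000 - 3Ps. Setting this equal to supply: 1000 - 3Ps = -200 + 4.5Ps, so Ps = 160.
Buyers pay Pb = 160 − 70 = 90; Q' = -200 + 4.5·160 = 520.
Government outlay = subsidy × quantity = 70 × 520 = 36400.

Government cost = 36400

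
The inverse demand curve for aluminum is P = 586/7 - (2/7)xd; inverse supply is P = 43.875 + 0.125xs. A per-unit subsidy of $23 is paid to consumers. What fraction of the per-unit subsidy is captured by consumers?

Pre-subsidy: 586/7 - (2/7)x = 43.875 + 0.125x gives x* = 97 and P* = 56.
With the rebate, buyers effectively pay Pb = Ps − 23, where Ps is the price sellers receive.
On the curves, Pb = 586/7 - (2/7)x and Ps = 43.875 + 0.125x; the wedge Ps − Pb = 23 gives 43.875 + 0.125x − (586/7 - (2/7)x) = 23, so x' = 153.
Then Pb = 586/7 − (2/7)·153 = 40 and Ps = 43.875 + 0.125·153 = 63.
Buyers' price falls by P* − Pb = 56 − 40 = 16; sellers' price rises by Ps − P* = 63 − 56 = 7.
So consumers capture 16/23 = 16/23 of each unit of subsidy.

Consumer share = 16/23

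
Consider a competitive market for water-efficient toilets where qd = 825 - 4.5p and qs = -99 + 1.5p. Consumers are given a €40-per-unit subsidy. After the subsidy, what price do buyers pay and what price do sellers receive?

Pre-subsidy: 825 - 4.5p = -99 + 1.5p gives p* = 154, q* = 132.
With the rebate, buyers effectively pay pb = ps − 40, where ps is the price sellers receive.
Demand in terms of ps becomes qd = 825 − 4.5(ps − 40) = 1005 - 4.5ps. Setting this equal to supply: 1005 - 4.5ps = -99 + 1.5ps, so ps = 184.
Buyers pay pb = 184 − 40 = 144; q' = -99 + 1.5·184 = 177.

Buyers pay €144; sellers receive €184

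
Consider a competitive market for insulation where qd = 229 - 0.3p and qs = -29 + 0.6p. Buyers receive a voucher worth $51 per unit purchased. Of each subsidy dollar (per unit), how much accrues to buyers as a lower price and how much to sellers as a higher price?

Pre-subsidy: 229 - 0.3p = -29 + 0.6p gives p* = 860/3, q* = 143.
With the rebate, buyers effectively pay pb = ps − 51, where ps is the price sellers receive.
Demand in terms of ps becomes qd = 229 − 0.3(ps − 51) = 244.3 - 0.3ps. Setting this equal to supply: 244.3 - 0.3ps = -29 + 0.6ps, so ps = 911/3.
Buyers pay pb = 911/3 − 51 = 758/3; q' = -29 + 0.6·(911/3) = 153.2.
Buyers' price falls by p* − pb = 860/3 − 758/3 = 34; sellers' price rises by ps − p* = 911/3 − 860/3 = 17.

Buyers gain $34 per unit; sellers gain $17 per unit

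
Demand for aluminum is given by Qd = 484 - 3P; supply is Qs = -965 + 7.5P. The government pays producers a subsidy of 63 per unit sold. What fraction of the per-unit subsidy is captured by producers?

Pre-subsidy: 484 - 3P = -965 + 7.5P gives P* = 138, Q* = 70.
With the subsidy, sellers receive Ps = Pb + 63 for each unit, where Pb is the price buyers pay.
Supply in terms of Pb becomes Qs = -965 + 7.5(Pb + 63) = -492.5 + 7.5Pb. Setting this equal to demand: 484 - 3Pb = -492.5 + 7.5Pb, so Pb = 93.
Sellers receive Ps = 93 + 63 = 156; Q' = 484 − 3·93 = 205.
Buyers' price falls by P* − Pb = 138 − 93 = 45; sellers' price rises by Ps − P* = 156 − 138 = 18.
So producers capture 18/63 = 2/7 of each unit of subsidy.

Producer share = 2/7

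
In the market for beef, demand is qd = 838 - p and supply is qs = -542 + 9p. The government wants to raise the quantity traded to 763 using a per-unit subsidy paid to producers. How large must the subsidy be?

At q = 763, invert demand for the buyer price: pb = (838 − 763)/1 = 75; invert supply for the seller price: ps = (763 − (-542))/9 = 145.
The subsidy must fill the gap: s = ps − pb = 145 − 75 = 70.

Required subsidy s = 70 per unit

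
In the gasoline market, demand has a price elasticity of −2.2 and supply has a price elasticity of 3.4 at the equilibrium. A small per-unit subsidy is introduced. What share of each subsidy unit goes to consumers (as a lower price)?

For a small subsidy around the equilibrium, the benefit split depends on the relative slopes, which at a point are proportional to the elasticities.
Buyer share = εs/(εs + |εd|) = 3.4/(3.4 + 2.2) = 17/28; seller share = |εd|/(εs + |εd|) = 11/28.

Consumer share = 17/28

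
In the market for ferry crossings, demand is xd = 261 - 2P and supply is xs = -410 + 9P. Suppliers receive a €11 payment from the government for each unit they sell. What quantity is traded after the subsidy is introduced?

x' = 157

Pre-subsidy: 261 - 2P = -410 + 9P gives P* = 61, x* = 139.
With the subsidy, sellers receive Ps = Pb + 11 for each unit, where Pb is the price buyers pay.
Supply in terms of Pb becomes xs = -410 + 9(Pb + 11) = -311 + 9Pb. Setting this equal to demand: 261 - 2Pb = -311 + 9Pb, so Pb = 52.
Sellers receive Ps = 52 + 11 = 63; x' = 261 − 2·52 = 157.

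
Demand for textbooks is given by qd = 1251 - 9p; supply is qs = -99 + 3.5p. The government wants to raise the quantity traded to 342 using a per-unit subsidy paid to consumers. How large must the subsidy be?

Required subsidy s = 25 per unit

At q = 342, invert demand for the buyer price: pb = (1251 − 342)/9 = 101; invert supply for the seller price: ps = (342 − (-99))/3.5 = 126.
The subsidy must fill the gap: s = ps − pb = 126 − 101 = 25.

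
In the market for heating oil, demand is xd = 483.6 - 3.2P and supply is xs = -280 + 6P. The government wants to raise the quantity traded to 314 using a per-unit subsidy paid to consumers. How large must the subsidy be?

Required subsidy s = 46 per unit

At x = 314, invert demand for the buyer price: Pb = (483.6 − 314)/3.2 = 53; invert supply for the seller price: Ps = (314 − (-280))/6 = 99.
The subsidy must fill the gap: s = Ps − Pb = 99 − 53 = 46.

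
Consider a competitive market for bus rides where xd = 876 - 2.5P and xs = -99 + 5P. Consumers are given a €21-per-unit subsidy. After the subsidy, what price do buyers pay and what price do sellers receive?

Pre-subsidy: 876 - 2.5P = -99 + 5P gives P* = 130, x* = 551.
With the rebate, buyers effectively pay Pb = Ps − 21, where Ps is the price sellers receive.
Demand in terms of Ps becomes xd = 876 − 2.5(Ps − 21) = 928.5 - 2.5Ps. Setting this equal to supply: 928.5 - 2.5Ps = -99 + 5Ps, so Ps = 137.
Buyers pay Pb = 137 − 21 = 116; x' = -99 + 5·137 = 586.

Buyers pay €116; sellers receive €137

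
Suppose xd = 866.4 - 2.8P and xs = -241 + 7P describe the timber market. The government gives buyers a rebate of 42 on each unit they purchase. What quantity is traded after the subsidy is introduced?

x' = 634

Pre-subsidy: 866.4 - 2.8P = -241 + 7P gives P* = 113, x* = 550.
With the rebate, buyers effectively pay Pb = Ps − 42, where Ps is the price sellers receive.
Demand in terms of Ps becomes xd = 866.4 − 2.8(Ps − 42) = 984 - 2.8Ps. Setting this equal to supply: 984 - 2.8Ps = -241 + 7Ps, so Ps = 125.
Buyers pay Pb = 125 − 42 = 83; x' = -241 + 7·125 = 634.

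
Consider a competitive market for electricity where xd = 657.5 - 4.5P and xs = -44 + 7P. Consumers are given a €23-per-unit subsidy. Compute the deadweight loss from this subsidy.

Deadweight loss = €724.5

Pre-subsidy: 657.5 - 4.5P = -44 + 7P gives P* = 61, x* = 383.
With the rebate, buyers effectively pay Pb = Ps − 23, where Ps is the price sellers receive.
Demand in terms of Ps becomes xd = 657.5 − 4.5(Ps − 23) = 761 - 4.5Ps. Setting this equal to supply: 761 - 4.5Ps = -44 + 7Ps, so Ps = 70.
Buyers pay Pb = 70 − 23 = 47; x' = -44 + 7·70 = 446.
The subsidy expands output by 446 − 383 = 63 past the efficient level; on those units the gap between marginal cost and willingness to pay runs from 0 up to 23.
DWL = ½ × 23 × 63 = 724.5.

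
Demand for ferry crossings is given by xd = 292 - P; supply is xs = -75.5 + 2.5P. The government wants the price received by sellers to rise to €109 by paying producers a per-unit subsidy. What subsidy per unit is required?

At a seller price of 109, quantity supplied is -75.5 + 2.5·109 = 197.
Buyers absorb 197 only when they pay Pb with 292 − 1·Pb = 197, i.e. Pb = 95.
s = Ps − Pb = 109 − 95 = 14.

Required subsidy s = €14 per unit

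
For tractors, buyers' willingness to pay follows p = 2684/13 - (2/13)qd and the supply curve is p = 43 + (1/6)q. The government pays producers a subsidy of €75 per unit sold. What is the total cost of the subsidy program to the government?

Pre-subsidy: 2684/13 - (2/13)q = 43 + (1/6)q gives q* = 510 and p* = 128.
With the subsidy, sellers receive ps = pb + 75 for each unit, where pb is the price buyers pay.
On the curves, pb = 2684/13 - (2/13)q and ps = 43 + (1/6)q; the wedge ps − pb = 75 gives 43 + (1/6)q − (2684/13 - (2/13)q) = 75, so q' = 744.
Then pb = 2684/13 − (2/13)·744 = 92 and ps = 43 + (1/6)·744 = 167.
Government outlay = subsidy × quantity = 75 × 744 = 55800.

Government cost = €55800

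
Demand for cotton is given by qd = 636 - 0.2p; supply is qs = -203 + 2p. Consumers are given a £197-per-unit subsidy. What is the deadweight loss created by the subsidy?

Deadweight loss = 38809/11

Pre-subsidy: 636 - 0.2p = -203 + 2p gives p* = 4195/11, q* = 6157/11.
With the rebate, buyers effectively pay pb = ps − 197, where ps is the price sellers receive.
Demand in terms of ps becomes qd = 636 − 0.2(ps − 197) = 675.4 - 0.2ps. Setting this equal to supply: 675.4 - 0.2ps = -203 + 2ps, so ps = 4392/11.
Buyers pay pb = 4392/11 − 197 = 2225/11; q' = -203 + 2·(4392/11) = 6551/11.
The subsidy expands output by 6551/11 − 6157/11 = 394/11 past the efficient level; on those units the gap between marginal cost and willingness to pay runs from 0 up to 197.
DWL = ½ × 197 × 394/11 = 38809/11.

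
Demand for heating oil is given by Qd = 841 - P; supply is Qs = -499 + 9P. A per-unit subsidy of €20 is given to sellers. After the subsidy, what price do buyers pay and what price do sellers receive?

Buyers pay €116; sellers receive €136

Pre-subsidy: 841 - P = -499 + 9P gives P* = 134, Q* = 707.
With the subsidy, sellers receive Ps = Pb + 20 for each unit, where Pb is the price buyers pay.
Supply in terms of Pb becomes Qs = -499 + 9(Pb + 20) = -319 + 9Pb. Setting this equal to demand: 841 - Pb = -319 + 9Pb, so Pb = 116.
Sellers receive Ps = 116 + 20 = 136; Q' = 841 − 1·116 = 725.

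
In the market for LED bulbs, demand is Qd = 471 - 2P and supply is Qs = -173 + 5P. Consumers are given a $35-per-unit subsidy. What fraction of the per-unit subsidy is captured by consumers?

Consumer share = 5/7

Pre-subsidy: 471 - 2P = -173 + 5P gives P* = 92, Q* = 287.
With the rebate, buyers effectively pay Pb = Ps − 35, where Ps is the price sellers receive.
Demand in terms of Ps becomes Qd = 471 − 2(Ps − 35) = 541 - 2Ps. Setting this equal to supply: 541 - 2Ps = -173 + 5Ps, so Ps = 102.
Buyers pay Pb = 102 − 35 = 67; Q' = -173 + 5·102 = 337.
Buyers' price falls by P* − Pb = 92 − 67 = 25; sellers' price rises by Ps − P* = 102 − 92 = 10.
So consumers capture 25/35 = 5/7 of each unit of subsidy.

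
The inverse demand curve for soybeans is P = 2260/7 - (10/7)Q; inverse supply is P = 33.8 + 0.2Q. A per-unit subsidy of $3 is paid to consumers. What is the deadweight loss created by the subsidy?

Deadweight loss = 105/38

Pre-subsidy: 2260/7 - (10/7)Q = 33.8 + 0.2Q gives Q* = 10117/57 and P* = 3950/57.
With the rebate, buyers effectively pay Pb = Ps − 3, where Ps is the price sellers receive.
On the curves, Pb = 2260/7 - (10/7)Q and Ps = 33.8 + 0.2Q; the wedge Ps − Pb = 3 gives 33.8 + 0.2Q − (2260/7 - (10/7)Q) = 3, so Q' = 538/3.
Then Pb = 2260/7 − (10/7)·(538/3) = 200/3 and Ps = 33.8 + 0.2·(538/3) = 209/3.
The subsidy expands output by 538/3 − 10117/57 = 35/19 past the efficient level; on those units the gap between marginal cost and willingness to pay runs from 0 up to 3.
DWL = ½ × 3 × 35/19 = 105/38.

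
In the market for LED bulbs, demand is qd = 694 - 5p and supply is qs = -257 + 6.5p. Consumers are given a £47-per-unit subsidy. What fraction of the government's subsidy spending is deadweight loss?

DWL / government spending = 3055/19014

Pre-subsidy: 694 - 5p = -257 + 6.5p gives p* = 1902/23, q* = 6452/23.
With the rebate, buyers effectively pay pb = ps − 47, where ps is the price sellers receive.
Demand in terms of ps becomes qd = 694 − 5(ps − 47) = 929 - 5ps. Setting this equal to supply: 929 - 5ps = -257 + 6.5ps, so ps = 2372/23.
Buyers pay pb = 2372/23 − 47 = 1291/23; q' = -257 + 6.5·(2372/23) = 9507/23.
ΔCS = ½(6452/23 + 9507/23)(1902/23 − 1291/23) = 9750949/1058; ΔPS = ½(6452/23 + 9507/23)(2372/23 − 1902/23) = 3750365/529.
Government spending = 47 × 9507/23 = 446829/23.
DWL = ½ × 47 × (9507/23 − 6452/23) = 143585/46; fraction = (143585/46) / (446829/23) = 3055/19014.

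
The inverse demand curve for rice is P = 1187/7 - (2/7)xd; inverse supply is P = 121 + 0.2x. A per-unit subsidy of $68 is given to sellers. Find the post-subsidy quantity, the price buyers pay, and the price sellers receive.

x' = 240; buyers pay $101; sellers receive $169

Pre-subsidy: 1187/7 - (2/7)x = 121 + 0.2x gives x* = 100 and P* = 141.
With the subsidy, sellers receive Ps = Pb + 68 for each unit, where Pb is the price buyers pay.
On the curves, Pb = 1187/7 - (2/7)x and Ps = 121 + 0.2x; the wedge Ps − Pb = 68 gives 121 + 0.2x − (1187/7 - (2/7)x) = 68, so x' = 240.
Then Pb = 1187/7 − (2/7)·240 = 101 and Ps = 121 + 0.2·240 = 169.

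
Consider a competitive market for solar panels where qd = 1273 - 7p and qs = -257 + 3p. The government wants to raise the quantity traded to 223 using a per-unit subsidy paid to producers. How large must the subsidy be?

Required subsidy s = 10 per unit

At q = 223, invert demand for the buyer price: pb = (1273 − 223)/7 = 150; invert supply for the seller price: ps = (223 − (-257))/3 = 160.
The subsidy must fill the gap: s = ps − pb = 160 − 150 = 10.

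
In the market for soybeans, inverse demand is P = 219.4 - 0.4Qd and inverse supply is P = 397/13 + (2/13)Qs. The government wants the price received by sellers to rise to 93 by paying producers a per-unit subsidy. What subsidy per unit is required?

At a seller price of 93, quantity supplied is -198.5 + 6.5·93 = 406.
Buyers absorb 406 only when they pay Pb = 219.4 − 0.4·406 = 57.
s = Ps − Pb = 93 − 57 = 36.

Required subsidy s = 36 per unit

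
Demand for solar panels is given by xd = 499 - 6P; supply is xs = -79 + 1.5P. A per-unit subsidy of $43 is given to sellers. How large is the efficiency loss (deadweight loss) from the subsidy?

Pre-subsidy: 499 - 6P = -79 + 1.5P gives P* = 1156/15, x* = 36.6.
With the subsidy, sellers receive Ps = Pb + 43 for each unit, where Pb is the price buyers pay.
Supply in terms of Pb becomes xs = -79 + 1.5(Pb + 43) = -14.5 + 1.5Pb. Setting this equal to demand: 499 - 6Pb = -14.5 + 1.5Pb, so Pb = 1027/15.
Sellers receive Ps = 1027/15 + 43 = 1672/15; x' = 499 − 6·(1027/15) = 88.2.
The subsidy expands output by 88.2 − 36.6 = 51.6 past the efficient level; on those units the gap between marginal cost and willingness to pay runs from 0 up to 43.
DWL = ½ × 43 × 51.6 = 1109.4.

Deadweight loss = $1109.4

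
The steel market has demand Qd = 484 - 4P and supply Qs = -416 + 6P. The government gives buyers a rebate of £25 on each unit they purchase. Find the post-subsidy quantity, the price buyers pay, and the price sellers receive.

Pre-subsidy: 484 - 4P = -416 + 6P gives P* = 90, Q* = 124.
With the rebate, buyers effectively pay Pb = Ps − 25, where Ps is the price sellers receive.
Demand in terms of Ps becomes Qd = 484 − 4(Ps − 25) = 584 - 4Ps. Setting this equal to supply: 584 - 4Ps = -416 + 6Ps, so Ps = 100.
Buyers pay Pb = 100 − 25 = 75; Q' = -416 + 6·100 = 184.

Q' = 184; buyers pay £75; sellers receive £100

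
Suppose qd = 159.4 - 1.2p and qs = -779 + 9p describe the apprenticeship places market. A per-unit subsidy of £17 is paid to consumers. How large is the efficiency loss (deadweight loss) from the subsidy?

Deadweight loss = £153

Pre-subsidy: 159.4 - 1.2p = -779 + 9p gives p* = 92, q* = 49.
With the rebate, buyers effectively pay pb = ps − 17, where ps is the price sellers receive.
Demand in terms of ps becomes qd = 159.4 − 1.2(ps − 17) = 179.8 - 1.2ps. Setting this equal to supply: 179.8 - 1.2ps = -779 + 9ps, so ps = 94.
Buyers pay pb = 94 − 17 = 77; q' = -779 + 9·94 = 67.
The subsidy expands output by 67 − 49 = 18 past the efficient level; on those units the gap between marginal cost and willingness to pay runs from 0 up to 17.
DWL = ½ × 17 × 18 = 153.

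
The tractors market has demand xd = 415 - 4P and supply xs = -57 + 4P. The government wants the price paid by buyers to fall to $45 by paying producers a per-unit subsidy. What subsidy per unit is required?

At a buyer price of 45, quantity demanded is 415 − 4·45 = 235.
Sellers supply 235 only when they receive Ps with -57 + 4·Ps = 235, i.e. Ps = 73.
s = Ps − Pb = 73 − 45 = 28.

Required subsidy s = $28 per unit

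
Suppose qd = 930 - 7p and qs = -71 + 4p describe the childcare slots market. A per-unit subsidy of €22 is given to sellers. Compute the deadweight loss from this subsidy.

Deadweight loss = €616

Pre-subsidy: 930 - 7p = -71 + 4p gives p* = 91, q* = 293.
With the subsidy, sellers receive ps = pb + 22 for each unit, where pb is the price buyers pay.
Supply in terms of pb becomes qs = -71 + 4(pb + 22) = 17 + 4pb. Setting this equal to demand: 930 - 7pb = 17 + 4pb, so pb = 83.
Sellers receive ps = 83 + 22 = 105; q' = 930 − 7·83 = 349.
The subsidy expands output by 349 − 293 = 56 past the efficient level; on those units the gap between marginal cost and willingness to pay runs from 0 up to 22.
DWL = ½ × 22 × 56 = 616.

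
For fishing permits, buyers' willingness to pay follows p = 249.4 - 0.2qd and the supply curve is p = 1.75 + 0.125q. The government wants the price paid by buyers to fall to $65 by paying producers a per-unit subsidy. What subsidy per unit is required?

At a buyer price of 65, quantity demanded is 1247 − 5·65 = 922.
Sellers supply 922 only when they receive ps = 1.75 + 0.125·922 = 117.
s = ps − pb = 117 − 65 = 52.

Required subsidy s = $52 per unit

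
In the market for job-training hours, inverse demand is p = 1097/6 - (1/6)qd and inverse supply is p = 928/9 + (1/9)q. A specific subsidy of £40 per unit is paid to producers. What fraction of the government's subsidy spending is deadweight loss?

DWL / government spending = 72/431

Pre-subsidy: 1097/6 - (1/6)q = 928/9 + (1/9)q gives q* = 287 and p* = 135.
With the subsidy, sellers receive ps = pb + 40 for each unit, where pb is the price buyers pay.
On the curves, pb = 1097/6 - (1/6)q and ps = 928/9 + (1/9)q; the wedge ps − pb = 40 gives 928/9 + (1/9)q − (1097/6 - (1/6)q) = 40, so q' = 431.
Then pb = 1097/6 − (1/6)·431 = 111 and ps = 928/9 + (1/9)·431 = 151.
ΔCS = ½(287 + 431)(135 − 111) = 8616; ΔPS = ½(287 + 431)(151 − 135) = 5744.
Government spending = 40 × 431 = 17240.
DWL = ½ × 40 × (431 − 287) = 2880; fraction = 2880 / 17240 = 72/431.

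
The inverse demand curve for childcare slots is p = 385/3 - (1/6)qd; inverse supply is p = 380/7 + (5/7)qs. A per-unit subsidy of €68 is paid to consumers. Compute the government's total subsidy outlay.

Government cost = 405688/37

Pre-subsidy: 385/3 - (1/6)q = 380/7 + (5/7)q gives q* = 3110/37 and p* = 4230/37.
With the rebate, buyers effectively pay pb = ps − 68, where ps is the price sellers receive.
On the curves, pb = 385/3 - (1/6)q and ps = 380/7 + (5/7)q; the wedge ps − pb = 68 gives 380/7 + (5/7)q − (385/3 - (1/6)q) = 68, so q' = 5966/37.
Then pb = 385/3 − (1/6)·(5966/37) = 3754/37 and ps = 380/7 + (5/7)·(5966/37) = 6270/37.
Government outlay = subsidy × quantity = 68 × 5966/37 = 405688/37.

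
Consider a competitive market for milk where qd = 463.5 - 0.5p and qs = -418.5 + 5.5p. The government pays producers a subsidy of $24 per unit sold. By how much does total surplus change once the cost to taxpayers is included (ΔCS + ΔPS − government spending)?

Pre-subsidy: 463.5 - 0.5p = -418.5 + 5.5p gives p* = 147, q* = 390.
With the subsidy, sellers receive ps = pb + 24 for each unit, where pb is the price buyers pay.
Supply in terms of pb becomes qs = -418.5 + 5.5(pb + 24) = -286.5 + 5.5pb. Setting this equal to demand: 463.5 - 0.5pb = -286.5 + 5.5pb, so pb = 125.
Sellers receive ps = 125 + 24 = 149; q' = 463.5 − 0.5·125 = 401.
ΔCS = ½(390 + 401)(147 − 125) = 8701; ΔPS = ½(390 + 401)(149 − 147) = 791.
Government spending = 24 × 401 = 9624.
Net change = 8701 + 791 − 9624 = -132. The loss equals the DWL triangle ½·24·11.

Net change in total surplus = -$132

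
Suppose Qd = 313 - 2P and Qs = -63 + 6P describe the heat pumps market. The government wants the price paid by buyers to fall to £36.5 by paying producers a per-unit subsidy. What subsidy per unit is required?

At a buyer price of 36.5, quantity demanded is 313 − 2·36.5 = 240.
Sellers supply 240 only when they receive Ps with -63 + 6·Ps = 240, i.e. Ps = 50.5.
s = Ps − Pb = 50.5 − 36.5 = 14.

Required subsidy s = £14 per unit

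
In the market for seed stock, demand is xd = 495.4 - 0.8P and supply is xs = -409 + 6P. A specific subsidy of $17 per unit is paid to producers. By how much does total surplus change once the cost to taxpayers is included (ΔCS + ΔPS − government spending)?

Pre-subsidy: 495.4 - 0.8P = -409 + 6P gives P* = 133, x* = 389.
With the subsidy, sellers receive Ps = Pb + 17 for each unit, where Pb is the price buyers pay.
Supply in terms of Pb becomes xs = -409 + 6(Pb + 17) = -307 + 6Pb. Setting this equal to demand: 495.4 - 0.8Pb = -307 + 6Pb, so Pb = 118.
Sellers receive Ps = 118 + 17 = 135; x' = 495.4 − 0.8·118 = 401.
ΔCS = ½(389 + 401)(133 − 118) = 5925; ΔPS = ½(389 + 401)(135 − 133) = 790.
Government spending = 17 × 401 = 6817.
Net change = 5925 + 790 − 6817 = -102. The loss equals the DWL triangle ½·17·12.

Net change in total surplus = -$102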